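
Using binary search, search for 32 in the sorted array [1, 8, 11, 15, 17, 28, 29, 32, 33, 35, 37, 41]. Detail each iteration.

Binary search for 32 in [1, 8, 11, 15, 17, 28, 29, 32, 33, 35, 37, 41]:

lo=0, hi=11, mid=5, arr[mid]=28 -> 28 < 32, search right half
lo=6, hi=11, mid=8, arr[mid]=33 -> 33 > 32, search left half
lo=6, hi=7, mid=6, arr[mid]=29 -> 29 < 32, search right half
lo=7, hi=7, mid=7, arr[mid]=32 -> Found target at index 7!

Binary search finds 32 at index 7 after 4 comparisons. The search repeatedly halves the search space by comparing with the middle element.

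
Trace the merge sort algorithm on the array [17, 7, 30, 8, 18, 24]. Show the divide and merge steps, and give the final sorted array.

Merge sort trace:

Split: [17, 7, 30, 8, 18, 24] -> [17, 7, 30] and [8, 18, 24]
  Split: [17, 7, 30] -> [17] and [7, 30]
    Split: [7, 30] -> [7] and [30]
    Merge: [7] + [30] -> [7, 30]
  Merge: [17] + [7, 30] -> [7, 17, 30]
  Split: [8, 18, 24] -> [8] and [18, 24]
    Split: [18, 24] -> [18] and [24]
    Merge: [18] + [24] -> [18, 24]
  Merge: [8] + [18, 24] -> [8, 18, 24]
Merge: [7, 17, 30] + [8, 18, 24] -> [7, 8, 17, 18, 24, 30]

Final sorted array: [7, 8, 17, 18, 24, 30]

The merge sort proceeds by recursively splitting the array and merging sorted halves.
After all merges, the sorted array is [7, 8, 17, 18, 24, 30].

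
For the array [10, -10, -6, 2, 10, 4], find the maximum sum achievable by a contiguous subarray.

Using Kadane's algorithm on [10, -10, -6, 2, 10, 4]:

Scanning through the array:
Position 1 (value -10): max_ending_here = 0, max_so_far = 10
Position 2 (value -6): max_ending_here = -6, max_so_far = 10
Position 3 (value 2): max_ending_here = 2, max_so_far = 10
Position 4 (value 10): max_ending_here = 12, max_so_far = 12
Position 5 (value 4): max_ending_here = 16, max_so_far = 16

Maximum subarray: [2, 10, 4]
Maximum sum: 16

The maximum subarray is [2, 10, 4] with sum 16. This subarray runs from index 3 to index 5.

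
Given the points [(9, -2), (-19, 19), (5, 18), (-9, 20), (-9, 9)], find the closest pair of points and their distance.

Computing all pairwise distances among 5 points:

d((9, -2), (-19, 19)) = 35.0
d((9, -2), (5, 18)) = 20.3961
d((9, -2), (-9, 20)) = 28.4253
d((9, -2), (-9, 9)) = 21.095
d((-19, 19), (5, 18)) = 24.0208
d((-19, 19), (-9, 20)) = 10.0499 <-- minimum
d((-19, 19), (-9, 9)) = 14.1421
d((5, 18), (-9, 20)) = 14.1421
d((5, 18), (-9, 9)) = 16.6433
d((-9, 20), (-9, 9)) = 11.0

Closest pair: (-19, 19) and (-9, 20) with distance 10.0499

The closest pair is (-19, 19) and (-9, 20) with Euclidean distance 10.0499. For 5 points, brute-force pairwise comparison is shown above. For large n, the divide-and-conquer algorithm (sort by x, recurse on halves, check the dividing strip) achieves O(n log n).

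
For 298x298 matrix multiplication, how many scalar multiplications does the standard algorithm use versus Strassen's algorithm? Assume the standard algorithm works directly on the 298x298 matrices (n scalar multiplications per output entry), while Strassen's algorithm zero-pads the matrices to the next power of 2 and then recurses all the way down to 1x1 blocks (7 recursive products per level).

Matrix multiplication for 298x298 matrices:

Strassen's algorithm requires power-of-2 dimensions. Pad 298x298 to 512x512 (next power of 2).

Standard algorithm: 298^3 = 26463592 multiplications
Strassen's algorithm: 7^(log2(512)) = 7^9 = 40353607 multiplications
Difference: 26463592 - 40353607 = -13890015 (Strassen uses MORE here due to padding overhead — for small or just-over-power-of-2 n, padding can outweigh the per-level savings)

Standard: 26463592 multiplications (298^3). Strassen: 40353607 multiplications (7^9, after padding to 512x512). Strassen reduces 8 recursive multiplications to 7 at each level.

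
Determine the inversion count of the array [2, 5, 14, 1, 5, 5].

Finding inversions in [2, 5, 14, 1, 5, 5]:

(0, 3): arr[0]=2 > arr[3]=1
(1, 3): arr[1]=5 > arr[3]=1
(2, 3): arr[2]=14 > arr[3]=1
(2, 4): arr[2]=14 > arr[4]=5
(2, 5): arr[2]=14 > arr[5]=5

Total inversions: 5

The array has 5 inversion(s): (0,3), (1,3), (2,3), (2,4), (2,5). Each pair (i,j) satisfies i < j and arr[i] > arr[j].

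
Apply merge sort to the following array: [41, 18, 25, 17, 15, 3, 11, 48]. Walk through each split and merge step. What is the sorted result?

Merge sort trace:

Split: [41, 18, 25, 17, 15, 3, 11, 48] -> [41, 18, 25, 17] and [15, 3, 11, 48]
  Split: [41, 18, 25, 17] -> [41, 18] and [25, 17]
    Split: [41, 18] -> [41] and [18]
    Merge: [41] + [18] -> [18, 41]
    Split: [25, 17] -> [25] and [17]
    Merge: [25] + [17] -> [17, 25]
  Merge: [18, 41] + [17, 25] -> [17, 18, 25, 41]
  Split: [15, 3, 11, 48] -> [15, 3] and [11, 48]
    Split: [15, 3] -> [15] and [3]
    Merge: [15] + [3] -> [3, 15]
    Split: [11, 48] -> [11] and [48]
    Merge: [11] + [48] -> [11, 48]
  Merge: [3, 15] + [11, 48] -> [3, 11, 15, 48]
Merge: [17, 18, 25, 41] + [3, 11, 15, 48] -> [3, 11, 15, 17, 18, 25, 41, 48]

Final sorted array: [3, 11, 15, 17, 18, 25, 41, 48]

The merge sort proceeds by recursively splitting the array and merging sorted halves.
After all merges, the sorted array is [3, 11, 15, 17, 18, 25, 41, 48].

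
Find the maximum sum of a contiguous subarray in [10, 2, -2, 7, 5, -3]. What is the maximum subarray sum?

Using Kadane's algorithm on [10, 2, -2, 7, 5, -3]:

Scanning through the array:
Position 1 (value 2): max_ending_here = 12, max_so_far = 12
Position 2 (value -2): max_ending_here = 10, max_so_far = 12
Position 3 (value 7): max_ending_here = 17, max_so_far = 17
Position 4 (value 5): max_ending_here = 22, max_so_far = 22
Position 5 (value -3): max_ending_here = 19, max_so_far = 22

Maximum subarray: [10, 2, -2, 7, 5]
Maximum sum: 22

The maximum subarray is [10, 2, -2, 7, 5] with sum 22. This subarray runs from index 0 to index 4.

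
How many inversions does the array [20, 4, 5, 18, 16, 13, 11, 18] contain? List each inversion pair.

Finding inversions in [20, 4, 5, 18, 16, 13, 11, 18]:

(0, 1): arr[0]=20 > arr[1]=4
(0, 2): arr[0]=20 > arr[2]=5
(0, 3): arr[0]=20 > arr[3]=18
(0, 4): arr[0]=20 > arr[4]=16
(0, 5): arr[0]=20 > arr[5]=13
(0, 6): arr[0]=20 > arr[6]=11
(0, 7): arr[0]=20 > arr[7]=18
(3, 4): arr[3]=18 > arr[4]=16
(3, 5): arr[3]=18 > arr[5]=13
(3, 6): arr[3]=18 > arr[6]=11
(4, 5): arr[4]=16 > arr[5]=13
(4, 6): arr[4]=16 > arr[6]=11
(5, 6): arr[5]=13 > arr[6]=11

Total inversions: 13

The array has 13 inversion(s): (0,1), (0,2), (0,3), (0,4), (0,5), (0,6), (0,7), (3,4), (3,5), (3,6), (4,5), (4,6), (5,6). Each pair (i,j) satisfies i < j and arr[i] > arr[j].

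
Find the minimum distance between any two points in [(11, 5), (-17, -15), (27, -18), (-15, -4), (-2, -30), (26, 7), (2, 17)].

Computing all pairwise distances among 7 points:

d((11, 5), (-17, -15)) = 34.4093
d((11, 5), (27, -18)) = 28.0179
d((11, 5), (-15, -4)) = 27.5136
d((11, 5), (-2, -30)) = 37.3363
d((11, 5), (26, 7)) = 15.1327
d((11, 5), (2, 17)) = 15.0
d((-17, -15), (27, -18)) = 44.1022
d((-17, -15), (-15, -4)) = 11.1803 <-- minimum
d((-17, -15), (-2, -30)) = 21.2132
d((-17, -15), (26, 7)) = 48.3011
d((-17, -15), (2, 17)) = 37.2156
d((27, -18), (-15, -4)) = 44.2719
d((27, -18), (-2, -30)) = 31.3847
d((27, -18), (26, 7)) = 25.02
d((27, -18), (2, 17)) = 43.0116
d((-15, -4), (-2, -30)) = 29.0689
d((-15, -4), (26, 7)) = 42.45
d((-15, -4), (2, 17)) = 27.0185
d((-2, -30), (26, 7)) = 46.4004
d((-2, -30), (2, 17)) = 47.1699
d((26, 7), (2, 17)) = 26.0

Closest pair: (-17, -15) and (-15, -4) with distance 11.1803

The closest pair is (-17, -15) and (-15, -4) with Euclidean distance 11.1803. For 7 points, brute-force pairwise comparison is shown above. For large n, the divide-and-conquer algorithm (sort by x, recurse on halves, check the dividing strip) achieves O(n log n).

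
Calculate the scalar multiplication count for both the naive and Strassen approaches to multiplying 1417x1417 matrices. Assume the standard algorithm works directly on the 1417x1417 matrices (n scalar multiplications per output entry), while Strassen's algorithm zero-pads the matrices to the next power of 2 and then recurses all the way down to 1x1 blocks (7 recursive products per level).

Matrix multiplication for 1417x1417 matrices:

Strassen's algorithm requires power-of-2 dimensions. Pad 1417x1417 to 2048x2048 (next power of 2).

Standard algorithm: 1417^3 = 2845178713 multiplications
Strassen's algorithm: 7^(log2(2048)) = 7^11 = 1977326743 multiplications
Savings: 2845178713 - 1977326743 = 867851970 multiplications

Standard: 2845178713 multiplications (1417^3). Strassen: 1977326743 multiplications (7^11, after padding to 2048x2048). Strassen reduces 8 recursive multiplications to 7 at each level.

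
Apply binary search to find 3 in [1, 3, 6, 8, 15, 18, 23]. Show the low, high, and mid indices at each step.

Binary search for 3 in [1, 3, 6, 8, 15, 18, 23]:

lo=0, hi=6, mid=3, arr[mid]=8 -> 8 > 3, search left half
lo=0, hi=2, mid=1, arr[mid]=3 -> Found target at index 1!

Binary search finds 3 at index 1 after 2 comparisons. The search repeatedly halves the search space by comparing with the middle element.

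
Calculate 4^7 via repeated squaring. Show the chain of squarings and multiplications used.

Computing 4^7 by squaring (build up from 4^1; each line after the first costs one multiplication):

4^1 = 4
4^2 = (4^1)^2 = 4^2 = 16
4^3 = 4 * 4^2 = 4 * 16 = 64
4^6 = (4^3)^2 = 64^2 = 4096
4^7 = 4 * 4^6 = 4 * 4096 = 16384

Result: 16384
Multiplications needed: 4 (4 lines after 4^1)

4^7 = 16384. Using exponentiation by squaring, this requires 4 multiplications. The key idea: if the exponent is even, square the half-power; if odd, multiply by the base once.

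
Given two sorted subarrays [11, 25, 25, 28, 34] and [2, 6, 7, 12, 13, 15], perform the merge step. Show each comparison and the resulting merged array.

Merging process:

Compare 11 vs 2: take 2 from right. Merged: [2]
Compare 11 vs 6: take 6 from right. Merged: [2, 6]
Compare 11 vs 7: take 7 from right. Merged: [2, 6, 7]
Compare 11 vs 12: take 11 from left. Merged: [2, 6, 7, 11]
Compare 25 vs 12: take 12 from right. Merged: [2, 6, 7, 11, 12]
Compare 25 vs 13: take 13 from right. Merged: [2, 6, 7, 11, 12, 13]
Compare 25 vs 15: take 15 from right. Merged: [2, 6, 7, 11, 12, 13, 15]
Append remaining from left: [25, 25, 28, 34]. Merged: [2, 6, 7, 11, 12, 13, 15, 25, 25, 28, 34]

Final merged array: [2, 6, 7, 11, 12, 13, 15, 25, 25, 28, 34]
Total comparisons: 7

The merged array is [2, 6, 7, 11, 12, 13, 15, 25, 25, 28, 34], requiring 7 comparisons. The merge step runs in O(n) time where n is the total number of elements.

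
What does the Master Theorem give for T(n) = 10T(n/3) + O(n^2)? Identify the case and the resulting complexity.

Master Theorem for T(n) = 10T(n/3) + O(n^2):

a = 10, b = 3, c = 2
log_b(a) = log_3(10) = 2.0959

Case 1: c = 2 < log_3(10) = 2.0959
T(n) = O(n^(log_3 10))

For T(n) = 10T(n/3) + O(n^2): log_3(10) = 2.0959. This is Case 1 of the Master Theorem (c < log_b(a), work dominated by leaves), giving O(n^(log_3 10)).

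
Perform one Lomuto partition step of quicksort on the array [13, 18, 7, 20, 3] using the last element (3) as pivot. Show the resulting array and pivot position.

Lomuto partition with pivot = 3:

Initial array: [13, 18, 7, 20, 3]

arr[0]=13 > 3: no swap
arr[1]=18 > 3: no swap
arr[2]=7 > 3: no swap
arr[3]=20 > 3: no swap

Place pivot at position 0: [3, 18, 7, 20, 13]
Pivot position: 0

After partitioning with pivot 3, the array becomes [3, 18, 7, 20, 13]. The pivot is placed at index 0. All elements to the left of the pivot are <= 3, and all elements to the right are > 3.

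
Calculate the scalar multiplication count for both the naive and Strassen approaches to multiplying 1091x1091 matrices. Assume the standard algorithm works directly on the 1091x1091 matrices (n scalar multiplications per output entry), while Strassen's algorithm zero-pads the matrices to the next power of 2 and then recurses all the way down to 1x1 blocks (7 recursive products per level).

Matrix multiplication for 1091x1091 matrices:

Strassen's algorithm requires power-of-2 dimensions. Pad 1091x1091 to 2048x2048 (next power of 2).

Standard algorithm: 1091^3 = 1298596571 multiplications
Strassen's algorithm: 7^(log2(2048)) = 7^11 = 1977326743 multiplications
Difference: 1298596571 - 1977326743 = -678730172 (Strassen uses MORE here due to padding overhead — for small or just-over-power-of-2 n, padding can outweigh the per-level savings)

Standard: 1298596571 multiplications (1091^3). Strassen: 1977326743 multiplications (7^11, after padding to 2048x2048). Strassen reduces 8 recursive multiplications to 7 at each level.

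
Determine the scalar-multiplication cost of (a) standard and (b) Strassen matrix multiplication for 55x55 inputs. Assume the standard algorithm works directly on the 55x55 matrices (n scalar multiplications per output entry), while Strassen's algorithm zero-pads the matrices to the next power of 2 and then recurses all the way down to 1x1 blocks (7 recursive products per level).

Matrix multiplication for 55x55 matrices:

Strassen's algorithm requires power-of-2 dimensions. Pad 55x55 to 64x64 (next power of 2).

Standard algorithm: 55^3 = 166375 multiplications
Strassen's algorithm: 7^(log2(64)) = 7^6 = 117649 multiplications
Savings: 166375 - 117649 = 48726 multiplications

Standard: 166375 multiplications (55^3). Strassen: 117649 multiplications (7^6, after padding to 64x64). Strassen reduces 8 recursive multiplications to 7 at each level.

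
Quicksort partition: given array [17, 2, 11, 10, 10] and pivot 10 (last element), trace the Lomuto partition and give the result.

Lomuto partition with pivot = 10:

Initial array: [17, 2, 11, 10, 10]

arr[0]=17 > 10: no swap
arr[1]=2 <= 10: swap with position 0, array becomes [2, 17, 11, 10, 10]
arr[2]=11 > 10: no swap
arr[3]=10 <= 10: swap with position 1, array becomes [2, 10, 11, 17, 10]

Place pivot at position 2: [2, 10, 10, 17, 11]
Pivot position: 2

After partitioning with pivot 10, the array becomes [2, 10, 10, 17, 11]. The pivot is placed at index 2. All elements to the left of the pivot are <= 10, and all elements to the right are > 10.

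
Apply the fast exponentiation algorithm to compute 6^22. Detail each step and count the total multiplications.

Computing 6^22 by squaring (build up from 6^1; each line after the first costs one multiplication):

6^1 = 6
6^2 = (6^1)^2 = 6^2 = 36
6^4 = (6^2)^2 = 36^2 = 1296
6^5 = 6 * 6^4 = 6 * 1296 = 7776
6^10 = (6^5)^2 = 7776^2 = 60466176
6^11 = 6 * 6^10 = 6 * 60466176 = 362797056
6^22 = (6^11)^2 = 362797056^2 = 131621703842267136

Result: 131621703842267136
Multiplications needed: 6 (6 lines after 6^1)

6^22 = 131621703842267136. Using exponentiation by squaring, this requires 6 multiplications. The key idea: if the exponent is even, square the half-power; if odd, multiply by the base once.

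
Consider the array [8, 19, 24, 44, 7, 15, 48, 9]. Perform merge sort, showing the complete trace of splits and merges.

Merge sort trace:

Split: [8, 19, 24, 44, 7, 15, 48, 9] -> [8, 19, 24, 44] and [7, 15, 48, 9]
  Split: [8, 19, 24, 44] -> [8, 19] and [24, 44]
    Split: [8, 19] -> [8] and [19]
    Merge: [8] + [19] -> [8, 19]
    Split: [24, 44] -> [24] and [44]
    Merge: [24] + [44] -> [24, 44]
  Merge: [8, 19] + [24, 44] -> [8, 19, 24, 44]
  Split: [7, 15, 48, 9] -> [7, 15] and [48, 9]
    Split: [7, 15] -> [7] and [15]
    Merge: [7] + [15] -> [7, 15]
    Split: [48, 9] -> [48] and [9]
    Merge: [48] + [9] -> [9, 48]
  Merge: [7, 15] + [9, 48] -> [7, 9, 15, 48]
Merge: [8, 19, 24, 44] + [7, 9, 15, 48] -> [7, 8, 9, 15, 19, 24, 44, 48]

Final sorted array: [7, 8, 9, 15, 19, 24, 44, 48]

The merge sort proceeds by recursively splitting the array and merging sorted halves.
After all merges, the sorted array is [7, 8, 9, 15, 19, 24, 44, 48].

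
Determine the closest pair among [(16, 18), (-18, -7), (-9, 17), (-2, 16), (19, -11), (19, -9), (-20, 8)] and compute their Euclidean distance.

Computing all pairwise distances among 7 points:

d((16, 18), (-18, -7)) = 42.2019
d((16, 18), (-9, 17)) = 25.02
d((16, 18), (-2, 16)) = 18.1108
d((16, 18), (19, -11)) = 29.1548
d((16, 18), (19, -9)) = 27.1662
d((16, 18), (-20, 8)) = 37.3631
d((-18, -7), (-9, 17)) = 25.632
d((-18, -7), (-2, 16)) = 28.0179
d((-18, -7), (19, -11)) = 37.2156
d((-18, -7), (19, -9)) = 37.054
d((-18, -7), (-20, 8)) = 15.1327
d((-9, 17), (-2, 16)) = 7.0711
d((-9, 17), (19, -11)) = 39.598
d((-9, 17), (19, -9)) = 38.2099
d((-9, 17), (-20, 8)) = 14.2127
d((-2, 16), (19, -11)) = 34.2053
d((-2, 16), (19, -9)) = 32.6497
d((-2, 16), (-20, 8)) = 19.6977
d((19, -11), (19, -9)) = 2.0 <-- minimum
d((19, -11), (-20, 8)) = 43.382
d((19, -9), (-20, 8)) = 42.5441

Closest pair: (19, -11) and (19, -9) with distance 2.0

The closest pair is (19, -11) and (19, -9) with Euclidean distance 2.0. For 7 points, brute-force pairwise comparison is shown above. For large n, the divide-and-conquer algorithm (sort by x, recurse on halves, check the dividing strip) achieves O(n log n).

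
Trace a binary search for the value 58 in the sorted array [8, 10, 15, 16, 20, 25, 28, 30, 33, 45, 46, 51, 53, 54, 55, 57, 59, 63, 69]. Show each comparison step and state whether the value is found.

Binary search for 58 in [8, 10, 15, 16, 20, 25, 28, 30, 33, 45, 46, 51, 53, 54, 55, 57, 59, 63, 69]:

lo=0, hi=18, mid=9, arr[mid]=45 -> 45 < 58, search right half
lo=10, hi=18, mid=14, arr[mid]=55 -> 55 < 58, search right half
lo=15, hi=18, mid=16, arr[mid]=59 -> 59 > 58, search left half
lo=15, hi=15, mid=15, arr[mid]=57 -> 57 < 58, search right half
lo=16 > hi=15, target 58 not found

Binary search determines that 58 is not in the array after 4 comparisons. The search space was exhausted without finding the target.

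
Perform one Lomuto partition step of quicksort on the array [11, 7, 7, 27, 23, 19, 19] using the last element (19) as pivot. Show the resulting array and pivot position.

Lomuto partition with pivot = 19:

Initial array: [11, 7, 7, 27, 23, 19, 19]

arr[0]=11 <= 19: swap with position 0, array becomes [11, 7, 7, 27, 23, 19, 19]
arr[1]=7 <= 19: swap with position 1, array becomes [11, 7, 7, 27, 23, 19, 19]
arr[2]=7 <= 19: swap with position 2, array becomes [11, 7, 7, 27, 23, 19, 19]
arr[3]=27 > 19: no swap
arr[4]=23 > 19: no swap
arr[5]=19 <= 19: swap with position 3, array becomes [11, 7, 7, 19, 23, 27, 19]

Place pivot at position 4: [11, 7, 7, 19, 19, 27, 23]
Pivot position: 4

After partitioning with pivot 19, the array becomes [11, 7, 7, 19, 19, 27, 23]. The pivot is placed at index 4. All elements to the left of the pivot are <= 19, and all elements to the right are > 19.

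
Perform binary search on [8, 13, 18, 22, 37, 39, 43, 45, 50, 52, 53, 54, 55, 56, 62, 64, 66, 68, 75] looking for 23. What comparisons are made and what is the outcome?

Binary search for 23 in [8, 13, 18, 22, 37, 39, 43, 45, 50, 52, 53, 54, 55, 56, 62, 64, 66, 68, 75]:

lo=0, hi=18, mid=9, arr[mid]=52 -> 52 > 23, search left half
lo=0, hi=8, mid=4, arr[mid]=37 -> 37 > 23, search left half
lo=0, hi=3, mid=1, arr[mid]=13 -> 13 < 23, search right half
lo=2, hi=3, mid=2, arr[mid]=18 -> 18 < 23, search right half
lo=3, hi=3, mid=3, arr[mid]=22 -> 22 < 23, search right half
lo=4 > hi=3, target 23 not found

Binary search determines that 23 is not in the array after 5 comparisons. The search space was exhausted without finding the target.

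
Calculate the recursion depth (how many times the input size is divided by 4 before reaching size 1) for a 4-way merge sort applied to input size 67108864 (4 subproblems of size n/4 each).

For divide and conquer with division factor 4:

Problem sizes at each level:
Level 0: 67108864
Level 1: 16777216
Level 2: 4194304
Level 3: 1048576
Level 4: 262144
Level 5: 65536
Level 6: 16384
Level 7: 4096
Level 8: 1024
Level 9: 256
Level 10: 64
Level 11: 16
Level 12: 4
Level 13: 1

The root is level 0 and the size-1 base case is level 13 (the tree spans levels 0 through 13, i.e. 14 levels counting the root), so the depth is the number of divisions: log_4(67108864) = 13

The recursion tree depth is log_4(67108864) = 13. At each level, the problem size is divided by 4, so it takes 13 divisions to reduce to a base case of size 1. The algorithm makes 4 recursive calls at each level.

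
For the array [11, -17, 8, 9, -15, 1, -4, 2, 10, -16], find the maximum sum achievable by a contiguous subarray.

Using Kadane's algorithm on [11, -17, 8, 9, -15, 1, -4, 2, 10, -16]:

Scanning through the array:
Position 1 (value -17): max_ending_here = -6, max_so_far = 11
Position 2 (value 8): max_ending_here = 8, max_so_far = 11
Position 3 (value 9): max_ending_here = 17, max_so_far = 17
Position 4 (value -15): max_ending_here = 2, max_so_far = 17
Position 5 (value 1): max_ending_here = 3, max_so_far = 17
Position 6 (value -4): max_ending_here = -1, max_so_far = 17
Position 7 (value 2): max_ending_here = 2, max_so_far = 17
Position 8 (value 10): max_ending_here = 12, max_so_far = 17
Position 9 (value -16): max_ending_here = -4, max_so_far = 17

Maximum subarray: [8, 9]
Maximum sum: 17

The maximum subarray is [8, 9] with sum 17. This subarray runs from index 2 to index 3.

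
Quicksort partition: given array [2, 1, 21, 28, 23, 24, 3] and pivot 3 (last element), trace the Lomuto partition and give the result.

Lomuto partition with pivot = 3:

Initial array: [2, 1, 21, 28, 23, 24, 3]

arr[0]=2 <= 3: swap with position 0, array becomes [2, 1, 21, 28, 23, 24, 3]
arr[1]=1 <= 3: swap with position 1, array becomes [2, 1, 21, 28, 23, 24, 3]
arr[2]=21 > 3: no swap
arr[3]=28 > 3: no swap
arr[4]=23 > 3: no swap
arr[5]=24 > 3: no swap

Place pivot at position 2: [2, 1, 3, 28, 23, 24, 21]
Pivot position: 2

After partitioning with pivot 3, the array becomes [2, 1, 3, 28, 23, 24, 21]. The pivot is placed at index 2. All elements to the left of the pivot are <= 3, and all elements to the right are > 3.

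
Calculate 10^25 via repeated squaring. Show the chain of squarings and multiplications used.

Computing 10^25 by squaring (build up from 10^1; each line after the first costs one multiplication):

10^1 = 10
10^2 = (10^1)^2 = 10^2 = 100
10^3 = 10 * 10^2 = 10 * 100 = 1000
10^6 = (10^3)^2 = 1000^2 = 1000000
10^12 = (10^6)^2 = 1000000^2 = 1000000000000
10^24 = (10^12)^2 = 1000000000000^2 = 1000000000000000000000000
10^25 = 10 * 10^24 = 10 * 1000000000000000000000000 = 10000000000000000000000000

Result: 10000000000000000000000000
Multiplications needed: 6 (6 lines after 10^1)

10^25 = 10000000000000000000000000. Using exponentiation by squaring, this requires 6 multiplications. The key idea: if the exponent is even, square the half-power; if odd, multiply by the base once.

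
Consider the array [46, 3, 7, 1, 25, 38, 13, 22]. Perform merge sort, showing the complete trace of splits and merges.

Merge sort trace:

Split: [46, 3, 7, 1, 25, 38, 13, 22] -> [46, 3, 7, 1] and [25, 38, 13, 22]
  Split: [46, 3, 7, 1] -> [46, 3] and [7, 1]
    Split: [46, 3] -> [46] and [3]
    Merge: [46] + [3] -> [3, 46]
    Split: [7, 1] -> [7] and [1]
    Merge: [7] + [1] -> [1, 7]
  Merge: [3, 46] + [1, 7] -> [1, 3, 7, 46]
  Split: [25, 38, 13, 22] -> [25, 38] and [13, 22]
    Split: [25, 38] -> [25] and [38]
    Merge: [25] + [38] -> [25, 38]
    Split: [13, 22] -> [13] and [22]
    Merge: [13] + [22] -> [13, 22]
  Merge: [25, 38] + [13, 22] -> [13, 22, 25, 38]
Merge: [1, 3, 7, 46] + [13, 22, 25, 38] -> [1, 3, 7, 13, 22, 25, 38, 46]

Final sorted array: [1, 3, 7, 13, 22, 25, 38, 46]

The merge sort proceeds by recursively splitting the array and merging sorted halves.
After all merges, the sorted array is [1, 3, 7, 13, 22, 25, 38, 46].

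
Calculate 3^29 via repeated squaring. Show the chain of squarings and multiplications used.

Computing 3^29 by squaring (build up from 3^1; each line after the first costs one multiplication):

3^1 = 3
3^2 = (3^1)^2 = 3^2 = 9
3^3 = 3 * 3^2 = 3 * 9 = 27
3^6 = (3^3)^2 = 27^2 = 729
3^7 = 3 * 3^6 = 3 * 729 = 2187
3^14 = (3^7)^2 = 2187^2 = 4782969
3^28 = (3^14)^2 = 4782969^2 = 22876792454961
3^29 = 3 * 3^28 = 3 * 22876792454961 = 68630377364883

Result: 68630377364883
Multiplications needed: 7 (7 lines after 3^1)

3^29 = 68630377364883. Using exponentiation by squaring, this requires 7 multiplications. The key idea: if the exponent is even, square the half-power; if odd, multiply by the base once.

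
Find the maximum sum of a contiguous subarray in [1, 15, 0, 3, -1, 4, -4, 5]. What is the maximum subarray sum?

Using Kadane's algorithm on [1, 15, 0, 3, -1, 4, -4, 5]:

Scanning through the array:
Position 1 (value 15): max_ending_here = 16, max_so_far = 16
Position 2 (value 0): max_ending_here = 16, max_so_far = 16
Position 3 (value 3): max_ending_here = 19, max_so_far = 19
Position 4 (value -1): max_ending_here = 18, max_so_far = 19
Position 5 (value 4): max_ending_here = 22, max_so_far = 22
Position 6 (value -4): max_ending_here = 18, max_so_far = 22
Position 7 (value 5): max_ending_here = 23, max_so_far = 23

Maximum subarray: [1, 15, 0, 3, -1, 4, -4, 5]
Maximum sum: 23

The maximum subarray is [1, 15, 0, 3, -1, 4, -4, 5] with sum 23. This subarray runs from index 0 to index 7.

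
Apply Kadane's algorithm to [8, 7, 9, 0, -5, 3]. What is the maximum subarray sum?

Using Kadane's algorithm on [8, 7, 9, 0, -5, 3]:

Scanning through the array:
Position 1 (value 7): max_ending_here = 15, max_so_far = 15
Position 2 (value 9): max_ending_here = 24, max_so_far = 24
Position 3 (value 0): max_ending_here = 24, max_so_far = 24
Position 4 (value -5): max_ending_here = 19, max_so_far = 24
Position 5 (value 3): max_ending_here = 22, max_so_far = 24

Maximum subarray: [8, 7, 9]
Maximum sum: 24

The maximum subarray is [8, 7, 9] with sum 24. This subarray runs from index 0 to index 2.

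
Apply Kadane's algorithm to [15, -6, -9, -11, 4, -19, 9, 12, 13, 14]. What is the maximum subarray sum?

Using Kadane's algorithm on [15, -6, -9, -11, 4, -19, 9, 12, 13, 14]:

Scanning through the array:
Position 1 (value -6): max_ending_here = 9, max_so_far = 15
Position 2 (value -9): max_ending_here = 0, max_so_far = 15
Position 3 (value -11): max_ending_here = -11, max_so_far = 15
Position 4 (value 4): max_ending_here = 4, max_so_far = 15
Position 5 (value -19): max_ending_here = -15, max_so_far = 15
Position 6 (value 9): max_ending_here = 9, max_so_far = 15
Position 7 (value 12): max_ending_here = 21, max_so_far = 21
Position 8 (value 13): max_ending_here = 34, max_so_far = 34
Position 9 (value 14): max_ending_here = 48, max_so_far = 48

Maximum subarray: [9, 12, 13, 14]
Maximum sum: 48

The maximum subarray is [9, 12, 13, 14] with sum 48. This subarray runs from index 6 to index 9.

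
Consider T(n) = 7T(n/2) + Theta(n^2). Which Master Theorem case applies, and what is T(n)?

Master Theorem for T(n) = 7T(n/2) + O(n^2):

a = 7, b = 2, c = 2
log_b(a) = log_2(7) = 2.8074

Case 1: c = 2 < log_2(7) = 2.8074
T(n) = O(n^(log_2 7))

For T(n) = 7T(n/2) + O(n^2): log_2(7) = 2.8074. This is Case 1 of the Master Theorem (c < log_b(a), work dominated by leaves), giving O(n^(log_2 7)).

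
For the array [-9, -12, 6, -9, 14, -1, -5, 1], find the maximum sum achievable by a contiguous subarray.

Using Kadane's algorithm on [-9, -12, 6, -9, 14, -1, -5, 1]:

Scanning through the array:
Position 1 (value -12): max_ending_here = -12, max_so_far = -9
Position 2 (value 6): max_ending_here = 6, max_so_far = 6
Position 3 (value -9): max_ending_here = -3, max_so_far = 6
Position 4 (value 14): max_ending_here = 14, max_so_far = 14
Position 5 (value -1): max_ending_here = 13, max_so_far = 14
Position 6 (value -5): max_ending_here = 8, max_so_far = 14
Position 7 (value 1): max_ending_here = 9, max_so_far = 14

Maximum subarray: [14]
Maximum sum: 14

The maximum subarray is [14] with sum 14. This subarray runs from index 4 to index 4.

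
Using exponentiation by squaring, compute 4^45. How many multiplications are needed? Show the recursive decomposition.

Computing 4^45 by squaring (build up from 4^1; each line after the first costs one multiplication):

4^1 = 4
4^2 = (4^1)^2 = 4^2 = 16
4^4 = (4^2)^2 = 16^2 = 256
4^5 = 4 * 4^4 = 4 * 256 = 1024
4^10 = (4^5)^2 = 1024^2 = 1048576
4^11 = 4 * 4^10 = 4 * 1048576 = 4194304
4^22 = (4^11)^2 = 4194304^2 = 17592186044416
4^44 = (4^22)^2 = 17592186044416^2 = 309485009821345068724781056
4^45 = 4 * 4^44 = 4 * 309485009821345068724781056 = 1237940039285380274899124224

Result: 1237940039285380274899124224
Multiplications needed: 8 (8 lines after 4^1)

4^45 = 1237940039285380274899124224. Using exponentiation by squaring, this requires 8 multiplications. The key idea: if the exponent is even, square the half-power; if odd, multiply by the base once.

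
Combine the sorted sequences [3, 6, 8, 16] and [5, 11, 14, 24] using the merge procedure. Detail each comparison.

Merging process:

Compare 3 vs 5: take 3 from left. Merged: [3]
Compare 6 vs 5: take 5 from right. Merged: [3, 5]
Compare 6 vs 11: take 6 from left. Merged: [3, 5, 6]
Compare 8 vs 11: take 8 from left. Merged: [3, 5, 6, 8]
Compare 16 vs 11: take 11 from right. Merged: [3, 5, 6, 8, 11]
Compare 16 vs 14: take 14 from right. Merged: [3, 5, 6, 8, 11, 14]
Compare 16 vs 24: take 16 from left. Merged: [3, 5, 6, 8, 11, 14, 16]
Append remaining from right: [24]. Merged: [3, 5, 6, 8, 11, 14, 16, 24]

Final merged array: [3, 5, 6, 8, 11, 14, 16, 24]
Total comparisons: 7

The merged array is [3, 5, 6, 8, 11, 14, 16, 24], requiring 7 comparisons. The merge step runs in O(n) time where n is the total number of elements.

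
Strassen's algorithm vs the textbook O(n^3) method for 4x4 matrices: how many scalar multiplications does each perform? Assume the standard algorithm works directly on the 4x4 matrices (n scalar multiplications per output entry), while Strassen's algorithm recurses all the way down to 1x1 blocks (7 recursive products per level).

Matrix multiplication for 4x4 matrices:

Standard algorithm: 4^3 = 64 multiplications
Strassen's algorithm: 7^(log2(4)) = 7^2 = 49 multiplications
Savings: 64 - 49 = 15 multiplications

Standard: 64 multiplications (4^3). Strassen: 49 multiplications (7^2). Strassen reduces 8 recursive multiplications to 7 at each level.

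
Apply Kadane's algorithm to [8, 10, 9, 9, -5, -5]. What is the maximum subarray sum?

Using Kadane's algorithm on [8, 10, 9, 9, -5, -5]:

Scanning through the array:
Position 1 (value 10): max_ending_here = 18, max_so_far = 18
Position 2 (value 9): max_ending_here = 27, max_so_far = 27
Position 3 (value 9): max_ending_here = 36, max_so_far = 36
Position 4 (value -5): max_ending_here = 31, max_so_far = 36
Position 5 (value -5): max_ending_here = 26, max_so_far = 36

Maximum subarray: [8, 10, 9, 9]
Maximum sum: 36

The maximum subarray is [8, 10, 9, 9] with sum 36. This subarray runs from index 0 to index 3.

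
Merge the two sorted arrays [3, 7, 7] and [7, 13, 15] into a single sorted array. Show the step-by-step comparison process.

Merging process:

Compare 3 vs 7: take 3 from left. Merged: [3]
Compare 7 vs 7: take 7 from left. Merged: [3, 7]
Compare 7 vs 7: take 7 from left. Merged: [3, 7, 7]
Append remaining from right: [7, 13, 15]. Merged: [3, 7, 7, 7, 13, 15]

Final merged array: [3, 7, 7, 7, 13, 15]
Total comparisons: 3

The merged array is [3, 7, 7, 7, 13, 15], requiring 3 comparisons. The merge step runs in O(n) time where n is the total number of elements.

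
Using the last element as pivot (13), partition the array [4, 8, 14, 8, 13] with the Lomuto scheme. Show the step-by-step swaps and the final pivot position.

Lomuto partition with pivot = 13:

Initial array: [4, 8, 14, 8, 13]

arr[0]=4 <= 13: swap with position 0, array becomes [4, 8, 14, 8, 13]
arr[1]=8 <= 13: swap with position 1, array becomes [4, 8, 14, 8, 13]
arr[2]=14 > 13: no swap
arr[3]=8 <= 13: swap with position 2, array becomes [4, 8, 8, 14, 13]

Place pivot at position 3: [4, 8, 8, 13, 14]
Pivot position: 3

After partitioning with pivot 13, the array becomes [4, 8, 8, 13, 14]. The pivot is placed at index 3. All elements to the left of the pivot are <= 13, and all elements to the right are > 13.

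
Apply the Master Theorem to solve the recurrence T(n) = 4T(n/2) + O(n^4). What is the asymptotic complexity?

Master Theorem for T(n) = 4T(n/2) + O(n^4):

a = 4, b = 2, c = 4
log_b(a) = log_2(4) = 2.0000

Case 3: c = 4 > log_2(4) = 2.0000
T(n) = O(n^4) = O(n^4)

For T(n) = 4T(n/2) + O(n^4): log_2(4) = 2.0000. This is Case 3 of the Master Theorem (c > log_b(a), work dominated by root), giving O(n^4).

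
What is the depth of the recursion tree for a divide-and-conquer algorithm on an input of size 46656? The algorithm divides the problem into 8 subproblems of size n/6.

For divide and conquer with division factor 6:

Problem sizes at each level:
Level 0: 46656
Level 1: 7776
Level 2: 1296
Level 3: 216
Level 4: 36
Level 5: 6
Level 6: 1

The root is level 0 and the size-1 base case is level 6 (the tree spans levels 0 through 6, i.e. 7 levels counting the root), so the depth is the number of divisions: log_6(46656) = 6

The recursion tree depth is log_6(46656) = 6. At each level, the problem size is divided by 6, so it takes 6 divisions to reduce to a base case of size 1. The algorithm makes 8 recursive calls at each level.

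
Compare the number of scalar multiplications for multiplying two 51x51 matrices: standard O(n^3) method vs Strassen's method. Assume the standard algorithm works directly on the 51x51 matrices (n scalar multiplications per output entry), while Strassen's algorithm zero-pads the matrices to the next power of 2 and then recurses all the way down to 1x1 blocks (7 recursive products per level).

Matrix multiplication for 51x51 matrices:

Strassen's algorithm requires power-of-2 dimensions. Pad 51x51 to 64x64 (next power of 2).

Standard algorithm: 51^3 = 132651 multiplications
Strassen's algorithm: 7^(log2(64)) = 7^6 = 117649 multiplications
Savings: 132651 - 117649 = 15002 multiplications

Standard: 132651 multiplications (51^3). Strassen: 117649 multiplications (7^6, after padding to 64x64). Strassen reduces 8 recursive multiplications to 7 at each level.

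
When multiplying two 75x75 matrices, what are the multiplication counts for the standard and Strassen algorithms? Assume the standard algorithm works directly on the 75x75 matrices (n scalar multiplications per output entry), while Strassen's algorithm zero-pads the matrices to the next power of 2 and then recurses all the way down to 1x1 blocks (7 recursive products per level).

Matrix multiplication for 75x75 matrices:

Strassen's algorithm requires power-of-2 dimensions. Pad 75x75 to 128x128 (next power of 2).

Standard algorithm: 75^3 = 421875 multiplications
Strassen's algorithm: 7^(log2(128)) = 7^7 = 823543 multiplications
Difference: 421875 - 823543 = -401668 (Strassen uses MORE here due to padding overhead — for small or just-over-power-of-2 n, padding can outweigh the per-level savings)

Standard: 421875 multiplications (75^3). Strassen: 823543 multiplications (7^7, after padding to 128x128). Strassen reduces 8 recursive multiplications to 7 at each level.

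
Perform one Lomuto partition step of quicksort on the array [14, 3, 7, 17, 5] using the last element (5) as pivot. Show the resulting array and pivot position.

Lomuto partition with pivot = 5:

Initial array: [14, 3, 7, 17, 5]

arr[0]=14 > 5: no swap
arr[1]=3 <= 5: swap with position 0, array becomes [3, 14, 7, 17, 5]
arr[2]=7 > 5: no swap
arr[3]=17 > 5: no swap

Place pivot at position 1: [3, 5, 7, 17, 14]
Pivot position: 1

After partitioning with pivot 5, the array becomes [3, 5, 7, 17, 14]. The pivot is placed at index 1. All elements to the left of the pivot are <= 5, and all elements to the right are > 5.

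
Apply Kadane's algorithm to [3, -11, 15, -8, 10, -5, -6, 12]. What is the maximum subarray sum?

Using Kadane's algorithm on [3, -11, 15, -8, 10, -5, -6, 12]:

Scanning through the array:
Position 1 (value -11): max_ending_here = -8, max_so_far = 3
Position 2 (value 15): max_ending_here = 15, max_so_far = 15
Position 3 (value -8): max_ending_here = 7, max_so_far = 15
Position 4 (value 10): max_ending_here = 17, max_so_far = 17
Position 5 (value -5): max_ending_here = 12, max_so_far = 17
Position 6 (value -6): max_ending_here = 6, max_so_far = 17
Position 7 (value 12): max_ending_here = 18, max_so_far = 18

Maximum subarray: [15, -8, 10, -5, -6, 12]
Maximum sum: 18

The maximum subarray is [15, -8, 10, -5, -6, 12] with sum 18. This subarray runs from index 2 to index 7.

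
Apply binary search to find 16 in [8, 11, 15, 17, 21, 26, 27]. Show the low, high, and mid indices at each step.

Binary search for 16 in [8, 11, 15, 17, 21, 26, 27]:

lo=0, hi=6, mid=3, arr[mid]=17 -> 17 > 16, search left half
lo=0, hi=2, mid=1, arr[mid]=11 -> 11 < 16, search right half
lo=2, hi=2, mid=2, arr[mid]=15 -> 15 < 16, search right half
lo=3 > hi=2, target 16 not found

Binary search determines that 16 is not in the array after 3 comparisons. The search space was exhausted without finding the target.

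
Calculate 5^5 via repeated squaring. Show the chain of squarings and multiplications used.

Computing 5^5 by squaring (build up from 5^1; each line after the first costs one multiplication):

5^1 = 5
5^2 = (5^1)^2 = 5^2 = 25
5^4 = (5^2)^2 = 25^2 = 625
5^5 = 5 * 5^4 = 5 * 625 = 3125

Result: 3125
Multiplications needed: 3 (3 lines after 5^1)

5^5 = 3125. Using exponentiation by squaring, this requires 3 multiplications. The key idea: if the exponent is even, square the half-power; if odd, multiply by the base once.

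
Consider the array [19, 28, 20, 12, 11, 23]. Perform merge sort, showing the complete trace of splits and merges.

Merge sort trace:

Split: [19, 28, 20, 12, 11, 23] -> [19, 28, 20] and [12, 11, 23]
  Split: [19, 28, 20] -> [19] and [28, 20]
    Split: [28, 20] -> [28] and [20]
    Merge: [28] + [20] -> [20, 28]
  Merge: [19] + [20, 28] -> [19, 20, 28]
  Split: [12, 11, 23] -> [12] and [11, 23]
    Split: [11, 23] -> [11] and [23]
    Merge: [11] + [23] -> [11, 23]
  Merge: [12] + [11, 23] -> [11, 12, 23]
Merge: [19, 20, 28] + [11, 12, 23] -> [11, 12, 19, 20, 23, 28]

Final sorted array: [11, 12, 19, 20, 23, 28]

The merge sort proceeds by recursively splitting the array and merging sorted halves.
After all merges, the sorted array is [11, 12, 19, 20, 23, 28].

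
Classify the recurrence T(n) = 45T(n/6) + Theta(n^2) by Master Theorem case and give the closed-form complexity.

Master Theorem for T(n) = 45T(n/6) + O(n^2):

a = 45, b = 6, c = 2
log_b(a) = log_6(45) = 2.1245

Case 1: c = 2 < log_6(45) = 2.1245
T(n) = O(n^(log_6 45))

For T(n) = 45T(n/6) + O(n^2): log_6(45) = 2.1245. This is Case 1 of the Master Theorem (c < log_b(a), work dominated by leaves), giving O(n^(log_6 45)).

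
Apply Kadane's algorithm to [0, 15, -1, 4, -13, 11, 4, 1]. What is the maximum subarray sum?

Using Kadane's algorithm on [0, 15, -1, 4, -13, 11, 4, 1]:

Scanning through the array:
Position 1 (value 15): max_ending_here = 15, max_so_far = 15
Position 2 (value -1): max_ending_here = 14, max_so_far = 15
Position 3 (value 4): max_ending_here = 18, max_so_far = 18
Position 4 (value -13): max_ending_here = 5, max_so_far = 18
Position 5 (value 11): max_ending_here = 16, max_so_far = 18
Position 6 (value 4): max_ending_here = 20, max_so_far = 20
Position 7 (value 1): max_ending_here = 21, max_so_far = 21

Maximum subarray: [0, 15, -1, 4, -13, 11, 4, 1]
Maximum sum: 21

The maximum subarray is [0, 15, -1, 4, -13, 11, 4, 1] with sum 21. This subarray runs from index 0 to index 7.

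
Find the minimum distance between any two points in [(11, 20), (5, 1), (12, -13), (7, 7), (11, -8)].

Computing all pairwise distances among 5 points:

d((11, 20), (5, 1)) = 19.9249
d((11, 20), (12, -13)) = 33.0151
d((11, 20), (7, 7)) = 13.6015
d((11, 20), (11, -8)) = 28.0
d((5, 1), (12, -13)) = 15.6525
d((5, 1), (7, 7)) = 6.3246
d((5, 1), (11, -8)) = 10.8167
d((12, -13), (7, 7)) = 20.6155
d((12, -13), (11, -8)) = 5.099 <-- minimum
d((7, 7), (11, -8)) = 15.5242

Closest pair: (12, -13) and (11, -8) with distance 5.099

The closest pair is (12, -13) and (11, -8) with Euclidean distance 5.099. For 5 points, brute-force pairwise comparison is shown above. For large n, the divide-and-conquer algorithm (sort by x, recurse on halves, check the dividing strip) achieves O(n log n).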